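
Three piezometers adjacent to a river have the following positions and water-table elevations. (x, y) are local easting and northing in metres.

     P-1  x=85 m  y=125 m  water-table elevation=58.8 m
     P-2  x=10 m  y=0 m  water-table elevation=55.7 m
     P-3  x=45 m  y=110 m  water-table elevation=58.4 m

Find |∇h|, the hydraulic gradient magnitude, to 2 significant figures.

Taking P-1 as reference: P-2−P-1 = (-75, -125, -3.1); P-3−P-1 = (-40, -15, -0.4).
Solve a·Δx + b·Δy = Δh: det = (-75)·(-15) − (-40)·(-125) = -3875.
∂h/∂x = [(-3.1)·(-15) − (-0.4)·(-125)] / -3875 = +0.0009032
∂h/∂y = [(-75)·(-0.4) − (-40)·(-3.1)] / -3875 = +0.02426
|∇h| = √(0.0009032² + 0.02426²) = 0.02428

0.024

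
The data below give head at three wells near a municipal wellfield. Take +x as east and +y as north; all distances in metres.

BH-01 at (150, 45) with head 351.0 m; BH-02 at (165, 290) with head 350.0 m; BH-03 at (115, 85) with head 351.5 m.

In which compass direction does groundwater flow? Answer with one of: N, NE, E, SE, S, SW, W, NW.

E

With h = a·x + b·y + c and BH-01 as origin, the differences give:
  15·a + 245·b = -1.0
  (-35)·a + 40·b = +0.5
Eliminate b (×40 and ×245, subtract): 9175·a = -162.50 → a = ∂h/∂x = -0.01771
Back-substitute: b = ∂h/∂y = -0.002997.
Flow = −∇h = (+0.01771 east, +0.002997 north), which points east.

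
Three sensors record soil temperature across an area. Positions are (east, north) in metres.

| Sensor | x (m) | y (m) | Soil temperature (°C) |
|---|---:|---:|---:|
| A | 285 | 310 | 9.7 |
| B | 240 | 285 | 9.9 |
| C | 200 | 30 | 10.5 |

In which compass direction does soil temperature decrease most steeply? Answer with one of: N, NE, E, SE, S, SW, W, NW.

NE

Taking A as reference: B−A = (-45, -25, +0.2); C−A = (-85, -280, +0.8).
Solve a·Δx + b·Δy = ΔT: det = (-45)·(-280) − (-85)·(-25) = 10475.
∂T/∂x = [(+0.2)·(-280) − (+0.8)·(-25)] / 10475 = -0.003437
∂T/∂y = [(-45)·(+0.8) − (-85)·(+0.2)] / 10475 = -0.001814
Steepest decrease is along −∇f = (+0.003437 E, +0.001814 N) → northeast.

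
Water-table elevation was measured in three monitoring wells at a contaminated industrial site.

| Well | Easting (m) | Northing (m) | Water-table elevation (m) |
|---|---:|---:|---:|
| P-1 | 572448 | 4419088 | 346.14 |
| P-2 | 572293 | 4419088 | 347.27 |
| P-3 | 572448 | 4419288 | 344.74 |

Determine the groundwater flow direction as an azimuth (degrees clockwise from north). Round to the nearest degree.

∂h/∂x = (347.27 − 346.14) / (572293 − 572448) = -0.007290
∂h/∂y = (344.74 − 346.14) / (4419288 − 4419088) = -0.007000
Flow direction (−∇h) has components (+0.007290 E, +0.007000 N).
Azimuth = atan2(E, N) = atan2(+0.007290, +0.007000) = 46.2° ≈ 046°.

046°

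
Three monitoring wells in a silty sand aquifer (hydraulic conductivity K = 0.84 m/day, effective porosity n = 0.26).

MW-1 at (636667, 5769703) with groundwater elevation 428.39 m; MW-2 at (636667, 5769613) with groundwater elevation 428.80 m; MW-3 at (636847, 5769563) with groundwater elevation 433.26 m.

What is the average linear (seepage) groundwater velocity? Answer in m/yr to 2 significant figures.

Taking MW-1 as reference: MW-2−MW-1 = (0, -90, +0.41); MW-3−MW-1 = (180, -140, +4.87).
Solve a·Δx + b·Δy = Δh: det = 0·(-140) − 180·(-90) = 16200.
∂h/∂x = [(+0.41)·(-140) − (+4.87)·(-90)] / 16200 = +0.02351
∂h/∂y = [0·(+4.87) − 180·(+0.41)] / 16200 = -0.004556
|∇h| = √(0.02351² + -0.004556²) = 0.02395
Seepage velocity v = K·i/n = 0.84 × 0.02395 / 0.26 = 0.07738 m/day = 28.26 m/yr.

28 m/yr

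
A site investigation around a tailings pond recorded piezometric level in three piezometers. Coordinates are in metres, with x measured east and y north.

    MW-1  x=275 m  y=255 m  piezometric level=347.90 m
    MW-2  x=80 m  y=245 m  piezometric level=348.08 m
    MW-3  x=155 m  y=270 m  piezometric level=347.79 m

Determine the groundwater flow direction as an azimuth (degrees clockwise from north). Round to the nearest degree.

002°

Differences from MW-1: to MW-2 (Δx, Δy, Δh) = (-195, -10, +0.18); to MW-3 = (-120, 15, -0.11).
Solve a·Δx + b·Δy = Δh: det = (-195)·15 − (-120)·(-10) = -4125.
∂h/∂x = [(+0.18)·15 − (-0.11)·(-10)] / -4125 = -0.0003879
∂h/∂y = [(-195)·(-0.11) − (-120)·(+0.18)] / -4125 = -0.01044
Flow direction (−∇h) has components (+0.0003879 E, +0.01044 N).
Azimuth = atan2(E, N) = atan2(+0.0003879, +0.01044) = 2.1° ≈ 002°.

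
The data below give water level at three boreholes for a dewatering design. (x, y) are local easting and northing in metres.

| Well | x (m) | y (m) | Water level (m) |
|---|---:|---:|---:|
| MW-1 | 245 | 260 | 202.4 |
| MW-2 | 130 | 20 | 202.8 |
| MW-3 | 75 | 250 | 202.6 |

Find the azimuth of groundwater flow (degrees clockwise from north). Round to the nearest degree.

Taking MW-1 as reference: MW-2−MW-1 = (-115, -240, +0.4); MW-3−MW-1 = (-170, -10, +0.2).
Determinant of the coordinate differences = (-115)·(-10) − (-170)·(-240) = -39650.
∂h/∂x = [(+0.4)·(-10) − (+0.2)·(-240)] / -39650 = -0.001110
∂h/∂y = [(-115)·(+0.2) − (-170)·(+0.4)] / -39650 = -0.001135
Flow direction (−∇h) has components (+0.001110 E, +0.001135 N).
Azimuth = atan2(E, N) = atan2(+0.001110, +0.001135) = 44.4° ≈ 044°.

044°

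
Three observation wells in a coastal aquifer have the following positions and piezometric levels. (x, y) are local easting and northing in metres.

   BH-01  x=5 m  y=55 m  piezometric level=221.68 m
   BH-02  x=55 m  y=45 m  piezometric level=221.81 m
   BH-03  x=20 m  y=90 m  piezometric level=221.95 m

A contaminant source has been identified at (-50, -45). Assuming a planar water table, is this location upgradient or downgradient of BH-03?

downgradient

Taking BH-01 as reference: BH-02−BH-01 = (50, -10, +0.13); BH-03−BH-01 = (15, 35, +0.27).
Determinant of the coordinate differences = 50·35 − 15·(-10) = 1900.
∂h/∂x = [(+0.13)·35 − (+0.27)·(-10)] / 1900 = +0.003816
∂h/∂y = [50·(+0.27) − 15·(+0.13)] / 1900 = +0.006079
Head at (-50, -45) = 221.68 + (+0.003816)·(-55) + (+0.006079)·(-100) = 220.86 m.
That is lower than the 221.95 m at BH-03, so the point is downgradient.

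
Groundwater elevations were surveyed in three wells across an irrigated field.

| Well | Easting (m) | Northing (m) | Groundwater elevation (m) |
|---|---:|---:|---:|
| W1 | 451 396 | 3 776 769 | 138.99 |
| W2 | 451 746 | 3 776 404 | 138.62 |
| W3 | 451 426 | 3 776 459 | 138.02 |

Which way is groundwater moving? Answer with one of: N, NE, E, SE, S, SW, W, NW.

SW

Differences from W1: to W2 (Δx, Δy, Δh) = (350, -365, -0.37); to W3 = (30, -310, -0.97).
Determinant of the coordinate differences = 350·(-310) − 30·(-365) = -97550.
∂h/∂x = [(-0.37)·(-310) − (-0.97)·(-365)] / -97550 = +0.002454
∂h/∂y = [350·(-0.97) − 30·(-0.37)] / -97550 = +0.003366
Flow = −∇h = (-0.002454 east, -0.003366 north), which points southwest.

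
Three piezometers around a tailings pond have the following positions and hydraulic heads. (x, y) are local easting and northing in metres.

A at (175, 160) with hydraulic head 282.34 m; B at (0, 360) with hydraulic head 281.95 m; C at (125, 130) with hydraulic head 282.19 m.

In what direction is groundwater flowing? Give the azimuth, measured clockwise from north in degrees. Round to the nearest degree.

261°

Taking A as reference: B−A = (-175, 200, -0.39); C−A = (-50, -30, -0.15).
Determinant of the coordinate differences = (-175)·(-30) − (-50)·200 = 15250.
∂h/∂x = [(-0.39)·(-30) − (-0.15)·200] / 15250 = +0.002734
∂h/∂y = [(-175)·(-0.15) − (-50)·(-0.39)] / 15250 = +0.0004426
Flow direction (−∇h) has components (-0.002734 E, -0.0004426 N).
Azimuth = atan2(E, N) = atan2(-0.002734, -0.0004426) = 260.8° ≈ 261°.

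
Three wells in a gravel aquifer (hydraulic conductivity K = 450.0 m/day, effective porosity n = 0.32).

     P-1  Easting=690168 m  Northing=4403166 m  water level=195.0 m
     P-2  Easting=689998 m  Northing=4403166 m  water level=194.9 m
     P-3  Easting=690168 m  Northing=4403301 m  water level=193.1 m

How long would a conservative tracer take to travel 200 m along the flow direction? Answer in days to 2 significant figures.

∂h/∂x = (194.9 − 195.0) / (689998 − 690168) = +0.0005882
∂h/∂y = (193.1 − 195.0) / (4403301 − 4403166) = -0.01407
|∇h| = √(0.0005882² + -0.01407²) = 0.01408
Seepage velocity v = K·i/n = 450.0 × 0.01408 / 0.32 = 19.8 m/day.
t = 200 / 19.8 = 10.1 days.

10 days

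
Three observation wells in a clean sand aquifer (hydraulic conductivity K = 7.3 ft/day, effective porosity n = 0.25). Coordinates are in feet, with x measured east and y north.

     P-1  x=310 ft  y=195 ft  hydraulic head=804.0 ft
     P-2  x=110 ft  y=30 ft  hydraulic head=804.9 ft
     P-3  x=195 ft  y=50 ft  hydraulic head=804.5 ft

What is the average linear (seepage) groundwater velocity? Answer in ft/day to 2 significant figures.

0.14 ft/day

Differences from P-1: to P-2 (Δx, Δy, Δh) = (-200, -165, +0.9); to P-3 = (-115, -145, +0.5).
Solve a·Δx + b·Δy = Δh: det = (-200)·(-145) − (-115)·(-165) = 10025.
∂h/∂x = [(+0.9)·(-145) − (+0.5)·(-165)] / 10025 = -0.004788
∂h/∂y = [(-200)·(+0.5) − (-115)·(+0.9)] / 10025 = +0.0003491
|∇h| = √(-0.004788² + 0.0003491²) = 0.004801
Seepage velocity v = K·i/n = 7.3 × 0.004801 / 0.25 = 0.1402 ft/day.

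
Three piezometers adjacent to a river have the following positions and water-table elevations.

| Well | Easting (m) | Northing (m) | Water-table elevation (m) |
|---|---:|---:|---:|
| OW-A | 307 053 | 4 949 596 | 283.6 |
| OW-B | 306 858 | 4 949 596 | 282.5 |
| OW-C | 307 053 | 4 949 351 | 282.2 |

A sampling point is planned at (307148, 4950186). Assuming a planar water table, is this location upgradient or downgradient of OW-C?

∂h/∂x = (282.5 − 283.6) / (306858 − 307053) = +0.005641
∂h/∂y = (282.2 − 283.6) / (4949351 − 4949596) = +0.005714
Head at (307148, 4950186) = 283.6 + (+0.005641)·(95) + (+0.005714)·(590) = 287.51 m.
That is higher than the 282.2 m at OW-C, so the point is upgradient.

upgradient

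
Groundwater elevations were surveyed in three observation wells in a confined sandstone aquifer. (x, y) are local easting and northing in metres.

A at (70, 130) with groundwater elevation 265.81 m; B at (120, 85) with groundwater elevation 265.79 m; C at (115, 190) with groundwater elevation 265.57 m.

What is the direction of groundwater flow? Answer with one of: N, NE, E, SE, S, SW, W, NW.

NE

Taking A as reference: B−A = (50, -45, -0.02); C−A = (45, 60, -0.24).
Solve a·Δx + b·Δy = Δh: det = 50·60 − 45·(-45) = 5025.
∂h/∂x = [(-0.02)·60 − (-0.24)·(-45)] / 5025 = -0.002388
∂h/∂y = [50·(-0.24) − 45·(-0.02)] / 5025 = -0.002209
Flow = −∇h = (+0.002388 east, +0.002209 north), which points northeast.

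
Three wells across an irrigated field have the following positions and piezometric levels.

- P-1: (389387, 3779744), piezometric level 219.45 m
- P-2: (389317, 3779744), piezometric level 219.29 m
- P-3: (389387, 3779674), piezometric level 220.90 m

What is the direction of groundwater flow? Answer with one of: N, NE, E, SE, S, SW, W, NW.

N

∂h/∂x = (219.29 − 219.45) / (389317 − 389387) = +0.002286
∂h/∂y = (220.90 − 219.45) / (3779674 − 3779744) = -0.02071
Flow = −∇h = (-0.002286 east, +0.02071 north), which points north.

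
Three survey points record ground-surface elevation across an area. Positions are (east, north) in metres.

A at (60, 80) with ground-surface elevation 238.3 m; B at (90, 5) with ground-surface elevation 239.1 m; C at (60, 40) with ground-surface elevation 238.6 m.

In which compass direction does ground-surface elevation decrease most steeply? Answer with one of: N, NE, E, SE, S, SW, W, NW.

Differences from A: to B (Δx, Δy, Δh) = (30, -75, +0.8); to C = (0, -40, +0.3).
Solve a·Δx + b·Δy = Δz: det = 30·(-40) − 0·(-75) = -1200.
∂z/∂x = [(+0.8)·(-40) − (+0.3)·(-75)] / -1200 = +0.007917
∂z/∂y = [30·(+0.3) − 0·(+0.8)] / -1200 = -0.007500
Steepest decrease is along −∇f = (-0.007917 E, +0.007500 N) → northwest.

NW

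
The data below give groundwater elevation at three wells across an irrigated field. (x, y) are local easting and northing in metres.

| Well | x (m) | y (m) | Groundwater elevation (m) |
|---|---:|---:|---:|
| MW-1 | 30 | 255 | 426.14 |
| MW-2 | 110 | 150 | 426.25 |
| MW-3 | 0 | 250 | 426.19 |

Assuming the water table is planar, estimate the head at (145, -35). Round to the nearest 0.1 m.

Taking MW-1 as reference: MW-2−MW-1 = (80, -105, +0.11); MW-3−MW-1 = (-30, -5, +0.05).
Solve a·Δx + b·Δy = Δh: det = 80·(-5) − (-30)·(-105) = -3550.
∂h/∂x = [(+0.11)·(-5) − (+0.05)·(-105)] / -3550 = -0.001324
∂h/∂y = [80·(+0.05) − (-30)·(+0.11)] / -3550 = -0.002056
h(145, -35) = 426.14 + (-0.001324)·(115) + (-0.002056)·(-290) = 426.14 -0.152 +0.596 = 426.584 m.

426.6 m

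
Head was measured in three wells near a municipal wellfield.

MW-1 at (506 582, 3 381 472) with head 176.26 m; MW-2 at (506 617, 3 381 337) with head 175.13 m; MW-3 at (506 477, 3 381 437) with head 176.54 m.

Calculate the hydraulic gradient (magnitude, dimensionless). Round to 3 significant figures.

0.00867

With h = a·x + b·y + c and MW-1 as origin, the differences give:
  35·a + (-135)·b = -1.13
  (-105)·a + (-35)·b = +0.28
Eliminate b (×(-35) and ×(-135), subtract): -15400·a = 77.350 → a = ∂h/∂x = -0.005023
Back-substitute: b = ∂h/∂y = +0.007068.
|∇h| = √(-0.005023² + 0.007068²) = 0.008671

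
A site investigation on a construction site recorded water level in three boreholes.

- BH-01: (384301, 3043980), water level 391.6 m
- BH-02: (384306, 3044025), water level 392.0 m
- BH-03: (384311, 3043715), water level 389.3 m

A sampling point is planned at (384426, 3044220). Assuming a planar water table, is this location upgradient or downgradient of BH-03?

Taking BH-01 as reference: BH-02−BH-01 = (5, 45, +0.4); BH-03−BH-01 = (10, -265, -2.3).
Solve a·Δx + b·Δy = Δh: det = 5·(-265) − 10·45 = -1775.
∂h/∂x = [(+0.4)·(-265) − (-2.3)·45] / -1775 = +0.001408
∂h/∂y = [5·(-2.3) − 10·(+0.4)] / -1775 = +0.008732
Head at (384426, 3044220) = 391.6 + (+0.001408)·(125) + (+0.008732)·(240) = 393.87 m.
That is higher than the 389.3 m at BH-03, so the point is upgradient.

upgradient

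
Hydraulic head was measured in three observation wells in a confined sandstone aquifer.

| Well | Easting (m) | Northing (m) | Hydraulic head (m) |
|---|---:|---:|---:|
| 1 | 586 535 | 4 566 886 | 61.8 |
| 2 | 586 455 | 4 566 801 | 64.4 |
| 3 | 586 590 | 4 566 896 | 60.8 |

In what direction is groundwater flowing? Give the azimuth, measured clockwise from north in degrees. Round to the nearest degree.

043°

Differences from 1: to 2 (Δx, Δy, Δh) = (-80, -85, +2.6); to 3 = (55, 10, -1.0).
Solve a·Δx + b·Δy = Δh: det = (-80)·10 − 55·(-85) = 3875.
∂h/∂x = [(+2.6)·10 − (-1.0)·(-85)] / 3875 = -0.01523
∂h/∂y = [(-80)·(-1.0) − 55·(+2.6)] / 3875 = -0.01626
Flow direction (−∇h) has components (+0.01523 E, +0.01626 N).
Azimuth = atan2(E, N) = atan2(+0.01523, +0.01626) = 43.1° ≈ 043°.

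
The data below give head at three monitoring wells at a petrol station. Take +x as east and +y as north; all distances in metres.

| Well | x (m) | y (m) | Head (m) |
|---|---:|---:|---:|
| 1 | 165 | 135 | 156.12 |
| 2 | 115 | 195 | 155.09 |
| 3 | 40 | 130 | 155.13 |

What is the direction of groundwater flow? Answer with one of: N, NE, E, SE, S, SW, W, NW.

Three-point gradient (reference 1): Δ to 2 = (-50, 60, -1.03), Δ to 3 = (-125, -5, -0.99).
∂h/∂x = +0.008329, ∂h/∂y = -0.01023 (det = 7750).
Flow = −∇h = (-0.008329 east, +0.01023 north), which points northwest.

NW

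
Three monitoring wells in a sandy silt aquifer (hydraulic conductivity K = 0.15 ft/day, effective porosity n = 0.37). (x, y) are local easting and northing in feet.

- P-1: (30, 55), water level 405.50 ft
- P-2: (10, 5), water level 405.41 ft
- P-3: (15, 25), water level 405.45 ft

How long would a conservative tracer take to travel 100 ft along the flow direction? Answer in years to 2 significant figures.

250 years

Taking P-1 as reference: P-2−P-1 = (-20, -50, -0.09); P-3−P-1 = (-15, -30, -0.05).
Solve a·Δx + b·Δy = Δh: det = (-20)·(-30) − (-15)·(-50) = -150.
∂h/∂x = [(-0.09)·(-30) − (-0.05)·(-50)] / -150 = -0.001333
∂h/∂y = [(-20)·(-0.05) − (-15)·(-0.09)] / -150 = +0.002333
|∇h| = √(-0.001333² + 0.002333²) = 0.002687
Seepage velocity v = K·i/n = 0.15 × 0.002687 / 0.37 = 0.001089 ft/day.
t = 100 / 0.001089 = 9.183e+04 days = 251 years.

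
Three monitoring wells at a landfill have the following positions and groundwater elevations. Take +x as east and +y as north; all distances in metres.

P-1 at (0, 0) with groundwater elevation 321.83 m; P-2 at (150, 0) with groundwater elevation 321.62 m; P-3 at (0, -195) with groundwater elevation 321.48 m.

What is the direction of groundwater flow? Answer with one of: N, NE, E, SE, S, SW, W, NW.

SE

∂h/∂x = (321.62 − 321.83) / (150 − 0) = -0.001400
∂h/∂y = (321.48 − 321.83) / (-195 − 0) = +0.001795
Flow = −∇h = (+0.001400 east, -0.001795 north), which points southeast.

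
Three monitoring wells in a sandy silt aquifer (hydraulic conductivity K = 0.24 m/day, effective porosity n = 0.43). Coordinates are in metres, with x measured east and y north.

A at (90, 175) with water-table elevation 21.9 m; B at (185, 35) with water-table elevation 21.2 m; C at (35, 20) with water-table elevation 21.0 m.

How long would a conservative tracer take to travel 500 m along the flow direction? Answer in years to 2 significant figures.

440 years

With h = a·x + b·y + c and A as origin, the differences give:
  95·a + (-140)·b = -0.7
  (-55)·a + (-155)·b = -0.9
Eliminate b (×(-155) and ×(-140), subtract): -22425·a = -17.50 → a = ∂h/∂x = +0.0007804
Back-substitute: b = ∂h/∂y = +0.005530.
|∇h| = √(0.0007804² + 0.005530²) = 0.005585
Seepage velocity v = K·i/n = 0.24 × 0.005585 / 0.43 = 0.003117 m/day.
t = 500 / 0.003117 = 1.604e+05 days = 439 years.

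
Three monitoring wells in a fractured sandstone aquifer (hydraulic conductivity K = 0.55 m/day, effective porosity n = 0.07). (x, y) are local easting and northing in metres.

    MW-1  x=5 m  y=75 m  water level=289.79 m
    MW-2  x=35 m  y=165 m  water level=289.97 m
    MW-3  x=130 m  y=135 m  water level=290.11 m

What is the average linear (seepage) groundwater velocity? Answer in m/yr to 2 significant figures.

6.7 m/yr

With h = a·x + b·y + c and MW-1 as origin, the differences give:
  30·a + 90·b = +0.18
  125·a + 60·b = +0.32
Eliminate b (×60 and ×90, subtract): -9450·a = -18.000 → a = ∂h/∂x = +0.001905
Back-substitute: b = ∂h/∂y = +0.001365.
|∇h| = √(0.001905² + 0.001365²) = 0.002344
Seepage velocity v = K·i/n = 0.55 × 0.002344 / 0.07 = 0.01842 m/day = 6.728 m/yr.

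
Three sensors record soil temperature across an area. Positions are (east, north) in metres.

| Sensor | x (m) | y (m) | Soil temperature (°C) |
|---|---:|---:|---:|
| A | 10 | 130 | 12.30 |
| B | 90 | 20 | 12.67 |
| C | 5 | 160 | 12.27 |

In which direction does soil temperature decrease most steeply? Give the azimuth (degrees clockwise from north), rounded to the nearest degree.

Taking A as reference: B−A = (80, -110, +0.37); C−A = (-5, 30, -0.03).
Solve a·Δx + b·Δy = ΔT: det = 80·30 − (-5)·(-110) = 1850.
∂T/∂x = [(+0.37)·30 − (-0.03)·(-110)] / 1850 = +0.004216
∂T/∂y = [80·(-0.03) − (-5)·(+0.37)] / 1850 = -0.0002973
Steepest decrease is along −∇f: components (-0.004216 E, +0.0002973 N).
Azimuth = atan2(-0.004216, +0.0002973) = 274.0° ≈ 274°.

274°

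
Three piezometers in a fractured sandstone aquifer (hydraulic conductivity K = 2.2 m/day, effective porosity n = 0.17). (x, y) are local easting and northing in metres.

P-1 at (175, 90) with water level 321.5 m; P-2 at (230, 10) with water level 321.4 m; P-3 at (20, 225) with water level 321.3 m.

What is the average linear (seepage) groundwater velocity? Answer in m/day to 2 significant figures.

0.10 m/day

Differences from P-1: to P-2 (Δx, Δy, Δh) = (55, -80, -0.1); to P-3 = (-155, 135, -0.2).
Solve a·Δx + b·Δy = Δh: det = 55·135 − (-155)·(-80) = -4975.
∂h/∂x = [(-0.1)·135 − (-0.2)·(-80)] / -4975 = +0.005930
∂h/∂y = [55·(-0.2) − (-155)·(-0.1)] / -4975 = +0.005327
|∇h| = √(0.005930² + 0.005327²) = 0.007971
Seepage velocity v = K·i/n = 2.2 × 0.007971 / 0.17 = 0.1032 m/day.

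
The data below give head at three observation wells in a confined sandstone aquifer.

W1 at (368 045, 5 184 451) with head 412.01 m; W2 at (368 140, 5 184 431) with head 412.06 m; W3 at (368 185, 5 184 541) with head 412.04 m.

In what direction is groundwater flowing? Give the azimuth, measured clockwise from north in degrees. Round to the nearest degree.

309°

Three-point gradient (reference W1): Δ to W2 = (95, -20, +0.05), Δ to W3 = (140, 90, +0.03).
∂h/∂x = +0.0004493, ∂h/∂y = -0.0003656 (det = 11350).
Flow direction (−∇h) has components (-0.0004493 E, +0.0003656 N).
Azimuth = atan2(E, N) = atan2(-0.0004493, +0.0003656) = 309.1° ≈ 309°.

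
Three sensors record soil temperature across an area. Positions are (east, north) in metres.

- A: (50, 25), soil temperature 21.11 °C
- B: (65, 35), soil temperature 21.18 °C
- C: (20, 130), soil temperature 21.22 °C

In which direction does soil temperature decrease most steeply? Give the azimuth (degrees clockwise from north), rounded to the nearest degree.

With T = a·x + b·y + c and A as origin, the differences give:
  15·a + 10·b = +0.07
  (-30)·a + 105·b = +0.11
Eliminate b (×105 and ×10, subtract): 1875·a = 6.250 → a = ∂T/∂x = +0.003333
Back-substitute: b = ∂T/∂y = +0.002000.
Steepest decrease is along −∇f: components (-0.003333 E, -0.002000 N).
Azimuth = atan2(-0.003333, -0.002000) = 239.0° ≈ 239°.

239°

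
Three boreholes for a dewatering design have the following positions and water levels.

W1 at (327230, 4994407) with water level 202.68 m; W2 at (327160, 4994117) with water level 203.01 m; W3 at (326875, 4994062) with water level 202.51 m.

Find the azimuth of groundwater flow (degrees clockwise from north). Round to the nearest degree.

Differences from W1: to W2 (Δx, Δy, Δh) = (-70, -290, +0.33); to W3 = (-355, -345, -0.17).
Solve a·Δx + b·Δy = Δh: det = (-70)·(-345) − (-355)·(-290) = -78800.
∂h/∂x = [(+0.33)·(-345) − (-0.17)·(-290)] / -78800 = +0.002070
∂h/∂y = [(-70)·(-0.17) − (-355)·(+0.33)] / -78800 = -0.001638
Flow direction (−∇h) has components (-0.002070 E, +0.001638 N).
Azimuth = atan2(E, N) = atan2(-0.002070, +0.001638) = 308.3° ≈ 308°.

308°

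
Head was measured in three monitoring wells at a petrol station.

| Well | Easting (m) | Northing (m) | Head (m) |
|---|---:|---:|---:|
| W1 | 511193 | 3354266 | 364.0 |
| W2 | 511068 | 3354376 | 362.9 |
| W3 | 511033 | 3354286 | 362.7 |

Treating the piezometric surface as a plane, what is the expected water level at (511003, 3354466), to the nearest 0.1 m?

362.3 m

Three-point gradient (reference W1): Δ to W2 = (-125, 110, -1.1), Δ to W3 = (-160, 20, -1.3).
∂h/∂x = +0.008013, ∂h/∂y = -0.0008940 (det = 15100).
h(511003, 3354466) = 364.0 + (+0.008013)·(-190) + (-0.0008940)·(200) = 364.0 -1.523 -0.179 = 362.299 m.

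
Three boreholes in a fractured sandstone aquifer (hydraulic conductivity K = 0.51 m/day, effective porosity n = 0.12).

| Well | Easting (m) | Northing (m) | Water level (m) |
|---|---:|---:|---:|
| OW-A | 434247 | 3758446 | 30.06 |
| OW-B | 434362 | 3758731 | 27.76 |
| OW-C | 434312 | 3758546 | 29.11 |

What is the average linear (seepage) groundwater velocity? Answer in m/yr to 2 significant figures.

13 m/yr

Three-point gradient (reference OW-A): Δ to OW-B = (115, 285, -2.30), Δ to OW-C = (65, 100, -0.95).
∂h/∂x = -0.005801, ∂h/∂y = -0.005730 (det = -7025).
|∇h| = √(-0.005801² + -0.005730²) = 0.008154
Seepage velocity v = K·i/n = 0.51 × 0.008154 / 0.12 = 0.03465 m/day = 12.66 m/yr.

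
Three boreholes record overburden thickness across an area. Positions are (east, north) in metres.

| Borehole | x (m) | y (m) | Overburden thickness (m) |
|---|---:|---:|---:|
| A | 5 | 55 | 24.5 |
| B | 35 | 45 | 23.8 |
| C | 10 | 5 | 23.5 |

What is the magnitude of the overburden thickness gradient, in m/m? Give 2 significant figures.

0.025 m/m

Three-point gradient (reference A): Δ to B = (30, -10, -0.7), Δ to C = (5, -50, -1.0).
∂d/∂x = -0.01724, ∂d/∂y = +0.01828 (det = -1450).
|∇f| = √(-0.01724² + 0.01828²) = 0.02513 m/m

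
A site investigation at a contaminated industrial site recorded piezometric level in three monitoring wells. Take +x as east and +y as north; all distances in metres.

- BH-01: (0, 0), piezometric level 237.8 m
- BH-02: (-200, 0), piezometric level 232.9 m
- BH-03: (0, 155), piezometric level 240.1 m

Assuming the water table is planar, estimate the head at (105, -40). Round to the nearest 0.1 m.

239.8 m

∂h/∂x = (232.9 − 237.8) / (-200 − 0) = +0.02450
∂h/∂y = (240.1 − 237.8) / (155 − 0) = +0.01484
h(105, -40) = 237.8 + (+0.02450)·(105) + (+0.01484)·(-40) = 237.8 +2.573 -0.594 = 239.779 m.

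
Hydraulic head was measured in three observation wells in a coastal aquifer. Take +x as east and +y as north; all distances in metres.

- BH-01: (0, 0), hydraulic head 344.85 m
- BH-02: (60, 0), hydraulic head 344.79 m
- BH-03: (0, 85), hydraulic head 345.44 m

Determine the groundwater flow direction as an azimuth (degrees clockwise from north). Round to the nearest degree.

∂h/∂x = (344.79 − 344.85) / (60 − 0) = -0.001000
∂h/∂y = (345.44 − 344.85) / (85 − 0) = +0.006941
Flow direction (−∇h) has components (+0.001000 E, -0.006941 N).
Azimuth = atan2(E, N) = atan2(+0.001000, -0.006941) = 171.8° ≈ 172°.

172°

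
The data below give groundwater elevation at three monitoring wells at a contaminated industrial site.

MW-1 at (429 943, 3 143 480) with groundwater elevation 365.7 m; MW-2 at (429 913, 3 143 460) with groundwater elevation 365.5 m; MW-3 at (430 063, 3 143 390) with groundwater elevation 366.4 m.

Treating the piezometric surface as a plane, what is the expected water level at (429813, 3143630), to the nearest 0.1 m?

365.0 m

Differences from MW-1: to MW-2 (Δx, Δy, Δh) = (-30, -20, -0.2); to MW-3 = (120, -90, +0.7).
Solve a·Δx + b·Δy = Δh: det = (-30)·(-90) − 120·(-20) = 5100.
∂h/∂x = [(-0.2)·(-90) − (+0.7)·(-20)] / 5100 = +0.006275
∂h/∂y = [(-30)·(+0.7) − 120·(-0.2)] / 5100 = +0.0005882
h(429813, 3143630) = 365.7 + (+0.006275)·(-130) + (+0.0005882)·(150) = 365.7 -0.816 +0.088 = 364.973 m.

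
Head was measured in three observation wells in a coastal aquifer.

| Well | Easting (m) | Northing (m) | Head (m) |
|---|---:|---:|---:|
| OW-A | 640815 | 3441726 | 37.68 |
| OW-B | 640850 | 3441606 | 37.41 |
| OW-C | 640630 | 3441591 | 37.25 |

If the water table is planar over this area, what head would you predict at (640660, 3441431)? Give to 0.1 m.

36.9 m

Three-point gradient (reference OW-A): Δ to OW-B = (35, -120, -0.27), Δ to OW-C = (-185, -135, -0.43).
∂h/∂x = +0.0005627, ∂h/∂y = +0.002414 (det = -26925).
h(640660, 3441431) = 37.68 + (+0.0005627)·(-155) + (+0.002414)·(-295) = 37.68 -0.087 -0.712 = 36.881 m.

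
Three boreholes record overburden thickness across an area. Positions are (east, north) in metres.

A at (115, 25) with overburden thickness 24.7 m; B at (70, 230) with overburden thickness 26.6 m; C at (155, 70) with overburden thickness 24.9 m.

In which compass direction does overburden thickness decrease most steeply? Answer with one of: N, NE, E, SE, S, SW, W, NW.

Taking A as reference: B−A = (-45, 205, +1.9); C−A = (40, 45, +0.2).
Solve a·Δx + b·Δy = Δd: det = (-45)·45 − 40·205 = -10225.
∂d/∂x = [(+1.9)·45 − (+0.2)·205] / -10225 = -0.004352
∂d/∂y = [(-45)·(+0.2) − 40·(+1.9)] / -10225 = +0.008313
Steepest decrease is along −∇f = (+0.004352 E, -0.008313 N) → southeast.

SE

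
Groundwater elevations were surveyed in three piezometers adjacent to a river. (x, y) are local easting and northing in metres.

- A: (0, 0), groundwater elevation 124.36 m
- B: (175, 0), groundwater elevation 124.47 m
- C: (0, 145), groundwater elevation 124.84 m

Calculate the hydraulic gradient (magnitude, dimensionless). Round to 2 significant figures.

∂h/∂x = (124.47 − 124.36) / (175 − 0) = +0.0006286
∂h/∂y = (124.84 − 124.36) / (145 − 0) = +0.003310
|∇h| = √(0.0006286² + 0.003310²) = 0.003369

0.0034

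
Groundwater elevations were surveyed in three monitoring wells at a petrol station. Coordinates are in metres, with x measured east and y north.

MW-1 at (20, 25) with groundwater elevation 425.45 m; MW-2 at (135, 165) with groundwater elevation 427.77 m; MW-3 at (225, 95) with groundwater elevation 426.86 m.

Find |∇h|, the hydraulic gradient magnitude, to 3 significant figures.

With h = a·x + b·y + c and MW-1 as origin, the differences give:
  115·a + 140·b = +2.32
  205·a + 70·b = +1.41
Eliminate b (×70 and ×140, subtract): -20650·a = -35.000 → a = ∂h/∂x = +0.001695
Back-substitute: b = ∂h/∂y = +0.01518.
|∇h| = √(0.001695² + 0.01518²) = 0.01527

0.0153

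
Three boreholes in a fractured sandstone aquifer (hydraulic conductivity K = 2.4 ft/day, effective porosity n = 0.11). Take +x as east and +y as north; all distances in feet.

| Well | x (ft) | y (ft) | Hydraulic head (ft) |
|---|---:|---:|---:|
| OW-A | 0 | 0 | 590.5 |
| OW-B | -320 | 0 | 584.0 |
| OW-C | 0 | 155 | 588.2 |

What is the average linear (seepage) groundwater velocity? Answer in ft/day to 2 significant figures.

0.55 ft/day

∂h/∂x = (584.0 − 590.5) / (-320 − 0) = +0.02031
∂h/∂y = (588.2 − 590.5) / (155 − 0) = -0.01484
|∇h| = √(0.02031² + -0.01484²) = 0.02515
Seepage velocity v = K·i/n = 2.4 × 0.02515 / 0.11 = 0.5487 ft/day.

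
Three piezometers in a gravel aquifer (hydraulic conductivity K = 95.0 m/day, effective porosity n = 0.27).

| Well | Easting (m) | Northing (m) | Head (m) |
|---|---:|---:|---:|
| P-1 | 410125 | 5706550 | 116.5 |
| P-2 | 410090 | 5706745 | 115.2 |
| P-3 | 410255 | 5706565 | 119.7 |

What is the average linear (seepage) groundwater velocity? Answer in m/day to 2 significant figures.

Taking P-1 as reference: P-2−P-1 = (-35, 195, -1.3); P-3−P-1 = (130, 15, +3.2).
Solve a·Δx + b·Δy = Δh: det = (-35)·15 − 130·195 = -25875.
∂h/∂x = [(-1.3)·15 − (+3.2)·195] / -25875 = +0.02487
∂h/∂y = [(-35)·(+3.2) − 130·(-1.3)] / -25875 = -0.002203
|∇h| = √(0.02487² + -0.002203²) = 0.02497
Seepage velocity v = K·i/n = 95.0 × 0.02497 / 0.27 = 8.786 m/day.

8.8 m/day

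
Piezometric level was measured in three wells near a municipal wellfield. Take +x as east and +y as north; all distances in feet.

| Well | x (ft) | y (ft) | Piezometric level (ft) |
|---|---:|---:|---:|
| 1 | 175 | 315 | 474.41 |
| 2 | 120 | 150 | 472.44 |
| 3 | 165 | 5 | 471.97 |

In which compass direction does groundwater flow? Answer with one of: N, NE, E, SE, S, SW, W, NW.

With h = a·x + b·y + c and 1 as origin, the differences give:
  (-55)·a + (-165)·b = -1.97
  (-10)·a + (-310)·b = -2.44
Eliminate b (×(-310) and ×(-165), subtract): 15400·a = 208.100 → a = ∂h/∂x = +0.01351
Back-substitute: b = ∂h/∂y = +0.007435.
Flow = −∇h = (-0.01351 east, -0.007435 north), which points southwest.

SW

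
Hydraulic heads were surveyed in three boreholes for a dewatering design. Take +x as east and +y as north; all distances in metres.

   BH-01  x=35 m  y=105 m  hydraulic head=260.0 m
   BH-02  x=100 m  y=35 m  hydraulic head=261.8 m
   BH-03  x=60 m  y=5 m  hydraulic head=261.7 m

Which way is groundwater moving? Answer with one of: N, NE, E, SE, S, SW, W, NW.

Taking BH-01 as reference: BH-02−BH-01 = (65, -70, +1.8); BH-03−BH-01 = (25, -100, +1.7).
Solve a·Δx + b·Δy = Δh: det = 65·(-100) − 25·(-70) = -4750.
∂h/∂x = [(+1.8)·(-100) − (+1.7)·(-70)] / -4750 = +0.01284
∂h/∂y = [65·(+1.7) − 25·(+1.8)] / -4750 = -0.01379
Flow = −∇h = (-0.01284 east, +0.01379 north), which points northwest.

NW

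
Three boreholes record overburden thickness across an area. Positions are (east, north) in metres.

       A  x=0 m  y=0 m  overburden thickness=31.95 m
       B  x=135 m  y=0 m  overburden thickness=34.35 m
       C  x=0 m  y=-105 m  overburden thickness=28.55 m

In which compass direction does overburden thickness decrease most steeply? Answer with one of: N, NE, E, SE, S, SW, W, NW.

SW

∂d/∂x = (34.35 − 31.95) / (135 − 0) = +0.01778
∂d/∂y = (28.55 − 31.95) / (-105 − 0) = +0.03238
Steepest decrease is along −∇f = (-0.01778 E, -0.03238 N) → southwest.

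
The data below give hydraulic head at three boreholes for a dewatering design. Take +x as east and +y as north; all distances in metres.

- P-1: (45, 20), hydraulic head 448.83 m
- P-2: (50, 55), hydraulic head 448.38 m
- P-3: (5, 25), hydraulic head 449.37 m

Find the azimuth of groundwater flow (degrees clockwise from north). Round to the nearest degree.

054°

Taking P-1 as reference: P-2−P-1 = (5, 35, -0.45); P-3−P-1 = (-40, 5, +0.54).
Determinant of the coordinate differences = 5·5 − (-40)·35 = 1425.
∂h/∂x = [(-0.45)·5 − (+0.54)·35] / 1425 = -0.01484
∂h/∂y = [5·(+0.54) − (-40)·(-0.45)] / 1425 = -0.01074
Flow direction (−∇h) has components (+0.01484 E, +0.01074 N).
Azimuth = atan2(E, N) = atan2(+0.01484, +0.01074) = 54.1° ≈ 054°.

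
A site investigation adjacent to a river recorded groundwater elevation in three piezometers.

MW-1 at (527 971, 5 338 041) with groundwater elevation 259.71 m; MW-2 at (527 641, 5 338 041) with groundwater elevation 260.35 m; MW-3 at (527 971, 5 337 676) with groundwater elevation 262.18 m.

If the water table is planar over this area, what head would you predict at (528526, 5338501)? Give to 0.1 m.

∂h/∂x = (260.35 − 259.71) / (527641 − 527971) = -0.001939
∂h/∂y = (262.18 − 259.71) / (5337676 − 5338041) = -0.006767
h(528526, 5338501) = 259.71 + (-0.001939)·(555) + (-0.006767)·(460) = 259.71 -1.076 -3.113 = 255.521 m.

255.5 m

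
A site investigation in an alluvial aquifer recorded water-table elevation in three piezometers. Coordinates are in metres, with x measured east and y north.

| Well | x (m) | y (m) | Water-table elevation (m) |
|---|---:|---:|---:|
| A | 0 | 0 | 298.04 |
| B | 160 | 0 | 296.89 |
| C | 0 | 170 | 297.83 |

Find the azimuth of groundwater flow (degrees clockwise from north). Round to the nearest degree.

∂h/∂x = (296.89 − 298.04) / (160 − 0) = -0.007188
∂h/∂y = (297.83 − 298.04) / (170 − 0) = -0.001235
Flow direction (−∇h) has components (+0.007188 E, +0.001235 N).
Azimuth = atan2(E, N) = atan2(+0.007188, +0.001235) = 80.2° ≈ 080°.

080°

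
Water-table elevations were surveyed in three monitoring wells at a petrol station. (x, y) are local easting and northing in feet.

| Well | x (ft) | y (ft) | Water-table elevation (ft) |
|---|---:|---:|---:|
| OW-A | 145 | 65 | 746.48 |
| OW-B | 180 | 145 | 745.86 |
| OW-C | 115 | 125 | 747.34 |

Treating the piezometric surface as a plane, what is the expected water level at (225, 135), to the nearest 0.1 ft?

Differences from OW-A: to OW-B (Δx, Δy, Δh) = (35, 80, -0.62); to OW-C = (-30, 60, +0.86).
Solve a·Δx + b·Δy = Δh: det = 35·60 − (-30)·80 = 4500.
∂h/∂x = [(-0.62)·60 − (+0.86)·80] / 4500 = -0.02356
∂h/∂y = [35·(+0.86) − (-30)·(-0.62)] / 4500 = +0.002556
h(225, 135) = 746.48 + (-0.02356)·(80) + (+0.002556)·(70) = 746.48 -1.884 +0.179 = 744.774 ft.

744.8 ft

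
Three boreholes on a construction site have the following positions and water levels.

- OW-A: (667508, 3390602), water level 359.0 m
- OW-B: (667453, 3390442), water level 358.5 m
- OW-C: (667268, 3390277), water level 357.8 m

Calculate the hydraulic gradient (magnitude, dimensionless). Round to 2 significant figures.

0.0030

Three-point gradient (reference OW-A): Δ to OW-B = (-55, -160, -0.5), Δ to OW-C = (-240, -325, -1.2).
∂h/∂x = +0.001437, ∂h/∂y = +0.002631 (det = -20525).
|∇h| = √(0.001437² + 0.002631²) = 0.002998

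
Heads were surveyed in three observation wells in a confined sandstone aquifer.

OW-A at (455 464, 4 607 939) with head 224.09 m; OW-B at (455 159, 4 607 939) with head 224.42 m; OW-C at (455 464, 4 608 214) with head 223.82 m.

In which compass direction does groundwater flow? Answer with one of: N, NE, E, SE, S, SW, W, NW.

NE

∂h/∂x = (224.42 − 224.09) / (455159 − 455464) = -0.001082
∂h/∂y = (223.82 − 224.09) / (4608214 − 4607939) = -0.0009818
Flow = −∇h = (+0.001082 east, +0.0009818 north), which points northeast.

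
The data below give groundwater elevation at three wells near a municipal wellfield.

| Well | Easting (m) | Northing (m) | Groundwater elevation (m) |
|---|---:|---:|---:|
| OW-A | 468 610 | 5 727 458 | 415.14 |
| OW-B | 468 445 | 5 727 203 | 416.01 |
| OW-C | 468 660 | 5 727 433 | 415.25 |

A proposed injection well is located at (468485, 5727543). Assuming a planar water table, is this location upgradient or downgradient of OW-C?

downgradient

Taking OW-A as reference: OW-B−OW-A = (-165, -255, +0.87); OW-C−OW-A = (50, -25, +0.11).
Determinant of the coordinate differences = (-165)·(-25) − 50·(-255) = 16875.
∂h/∂x = [(+0.87)·(-25) − (+0.11)·(-255)] / 16875 = +0.0003733
∂h/∂y = [(-165)·(+0.11) − 50·(+0.87)] / 16875 = -0.003653
Head at (468485, 5727543) = 415.14 + (+0.0003733)·(-125) + (-0.003653)·(85) = 414.78 m.
That is lower than the 415.25 m at OW-C, so the point is downgradient.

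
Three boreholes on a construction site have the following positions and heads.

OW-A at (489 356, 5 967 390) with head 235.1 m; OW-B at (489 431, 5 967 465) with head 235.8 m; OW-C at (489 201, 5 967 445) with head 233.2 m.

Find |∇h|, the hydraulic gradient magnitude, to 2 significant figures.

0.012

Differences from OW-A: to OW-B (Δx, Δy, Δh) = (75, 75, +0.7); to OW-C = (-155, 55, -1.9).
Solve a·Δx + b·Δy = Δh: det = 75·55 − (-155)·75 = 15750.
∂h/∂x = [(+0.7)·55 − (-1.9)·75] / 15750 = +0.01149
∂h/∂y = [75·(-1.9) − (-155)·(+0.7)] / 15750 = -0.002159
|∇h| = √(0.01149² + -0.002159²) = 0.01169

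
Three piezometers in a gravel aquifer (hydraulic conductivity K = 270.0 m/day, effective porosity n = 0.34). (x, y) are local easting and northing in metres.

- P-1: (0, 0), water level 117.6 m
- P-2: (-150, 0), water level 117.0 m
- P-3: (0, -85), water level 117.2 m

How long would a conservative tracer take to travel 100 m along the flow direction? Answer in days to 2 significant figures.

∂h/∂x = (117.0 − 117.6) / (-150 − 0) = +0.004000
∂h/∂y = (117.2 − 117.6) / (-85 − 0) = +0.004706
|∇h| = √(0.004000² + 0.004706²) = 0.006176
Seepage velocity v = K·i/n = 270.0 × 0.006176 / 0.34 = 4.904 m/day.
t = 100 / 4.904 = 20.39 days.

20 days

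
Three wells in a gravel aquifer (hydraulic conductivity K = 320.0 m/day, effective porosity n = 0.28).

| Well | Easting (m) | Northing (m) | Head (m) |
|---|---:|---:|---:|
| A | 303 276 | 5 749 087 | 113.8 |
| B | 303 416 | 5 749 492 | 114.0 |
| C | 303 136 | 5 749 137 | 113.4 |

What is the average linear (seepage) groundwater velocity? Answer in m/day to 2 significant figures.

Taking A as reference: B−A = (140, 405, +0.2); C−A = (-140, 50, -0.4).
Solve a·Δx + b·Δy = Δh: det = 140·50 − (-140)·405 = 63700.
∂h/∂x = [(+0.2)·50 − (-0.4)·405] / 63700 = +0.002700
∂h/∂y = [140·(-0.4) − (-140)·(+0.2)] / 63700 = -0.0004396
|∇h| = √(0.002700² + -0.0004396²) = 0.002736
Seepage velocity v = K·i/n = 320.0 × 0.002736 / 0.28 = 3.127 m/day.

3.1 m/day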